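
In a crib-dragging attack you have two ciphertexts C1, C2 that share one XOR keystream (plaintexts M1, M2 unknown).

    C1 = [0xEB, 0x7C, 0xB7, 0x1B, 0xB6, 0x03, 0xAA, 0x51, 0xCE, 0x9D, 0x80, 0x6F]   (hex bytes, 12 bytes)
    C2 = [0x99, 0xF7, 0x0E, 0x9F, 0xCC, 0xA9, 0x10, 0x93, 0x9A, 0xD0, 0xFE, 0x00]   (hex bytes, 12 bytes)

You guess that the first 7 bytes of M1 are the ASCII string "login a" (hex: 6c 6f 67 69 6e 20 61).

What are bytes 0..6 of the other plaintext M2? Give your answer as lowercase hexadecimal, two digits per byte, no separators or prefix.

First, C1 ⊕ C2 = (M1 ⊕ K) ⊕ (M2 ⊕ K) = M1 ⊕ M2, so the key drops out. Then M2 = (M1 ⊕ M2) ⊕ M1 over the first 7 bytes.
byte 0: (eb ⊕ 99) ⊕ 6c = 72 ⊕ 6c = 1e
byte 1: (7c ⊕ f7) ⊕ 6f = 8b ⊕ 6f = e4
byte 2: (b7 ⊕ 0e) ⊕ 67 = b9 ⊕ 67 = de
byte 3: (1b ⊕ 9f) ⊕ 69 = 84 ⊕ 69 = ed
byte 4: (b6 ⊕ cc) ⊕ 6e = 7a ⊕ 6e = 14
byte 5: (03 ⊕ a9) ⊕ 20 = aa ⊕ 20 = 8a
byte 6: (aa ⊕ 10) ⊕ 61 = ba ⊕ 61 = db

1ee4deed148adb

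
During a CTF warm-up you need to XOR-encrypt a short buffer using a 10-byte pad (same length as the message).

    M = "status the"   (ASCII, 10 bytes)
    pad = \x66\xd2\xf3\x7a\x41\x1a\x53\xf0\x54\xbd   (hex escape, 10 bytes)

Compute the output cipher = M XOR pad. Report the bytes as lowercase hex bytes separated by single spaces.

byte 0: 73 xor 66 = 15
byte 1: 74 xor d2 = a6
byte 2: 61 xor f3 = 92
byte 3: 74 xor 7a = 0e
byte 4: 75 xor 41 = 34
byte 5: 73 xor 1a = 69
byte 6: 20 xor 53 = 73
byte 7: 74 xor f0 = 84
byte 8: 68 xor 54 = 3c
byte 9: 65 xor bd = d8

15 a6 92 0e 34 69 73 84 3c d8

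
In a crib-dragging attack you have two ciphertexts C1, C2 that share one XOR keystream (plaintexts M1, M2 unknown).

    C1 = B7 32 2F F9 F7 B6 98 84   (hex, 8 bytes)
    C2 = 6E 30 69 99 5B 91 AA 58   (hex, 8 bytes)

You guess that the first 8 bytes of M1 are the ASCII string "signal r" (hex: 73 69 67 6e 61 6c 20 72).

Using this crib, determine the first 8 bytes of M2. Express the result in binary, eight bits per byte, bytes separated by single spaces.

First, C1 ⊕ C2 = (M1 ⊕ K) ⊕ (M2 ⊕ K) = M1 ⊕ M2, so the key drops out. Then M2 = (M1 ⊕ M2) ⊕ M1 over the first 8 bytes.
byte 0: (b7 ⊕ 6e) ⊕ 73 = d9 ⊕ 73 = aa
byte 1: (32 ⊕ 30) ⊕ 69 = 02 ⊕ 69 = 6b
byte 2: (2f ⊕ 69) ⊕ 67 = 46 ⊕ 67 = 21
byte 3: (f9 ⊕ 99) ⊕ 6e = 60 ⊕ 6e = 0e
byte 4: (f7 ⊕ 5b) ⊕ 61 = ac ⊕ 61 = cd
byte 5: (b6 ⊕ 91) ⊕ 6c = 27 ⊕ 6c = 4b
byte 6: (98 ⊕ aa) ⊕ 20 = 32 ⊕ 20 = 12
byte 7: (84 ⊕ 58) ⊕ 72 = dc ⊕ 72 = ae

10101010 01101011 00100001 00001110 11001101 01001011 00010010 10101110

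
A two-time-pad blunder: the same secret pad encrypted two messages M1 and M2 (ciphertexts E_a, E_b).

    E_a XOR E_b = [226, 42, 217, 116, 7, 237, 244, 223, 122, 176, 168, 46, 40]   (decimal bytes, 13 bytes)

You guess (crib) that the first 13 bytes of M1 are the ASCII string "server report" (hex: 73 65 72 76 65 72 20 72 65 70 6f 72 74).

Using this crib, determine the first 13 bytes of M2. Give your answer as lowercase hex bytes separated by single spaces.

Since E_a ⊕ E_b = M1 ⊕ M2, XORing with the guessed M1 bytes yields the corresponding M2 bytes: M2 = (E_a ⊕ E_b) ⊕ M1.
byte 0: e2 ^ 73 = 91
byte 1: 2a ^ 65 = 4f
byte 2: d9 ^ 72 = ab
byte 3: 74 ^ 76 = 02
byte 4: 07 ^ 65 = 62
byte 5: ed ^ 72 = 9f
byte 6: f4 ^ 20 = d4
byte 7: df ^ 72 = ad
byte 8: 7a ^ 65 = 1f
byte 9: b0 ^ 70 = c0
byte 10: a8 ^ 6f = c7
byte 11: 2e ^ 72 = 5c
byte 12: 28 ^ 74 = 5c

91 4f ab 02 62 9f d4 ad 1f c0 c7 5c 5c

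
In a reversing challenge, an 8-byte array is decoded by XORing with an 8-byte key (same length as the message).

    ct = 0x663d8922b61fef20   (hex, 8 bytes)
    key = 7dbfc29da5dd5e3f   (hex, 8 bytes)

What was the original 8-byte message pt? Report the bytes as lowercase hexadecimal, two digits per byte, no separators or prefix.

XOR is its own inverse, so applying the key byte-wise gives the result directly.
66 xor 7d = 1b
3d xor bf = 82
89 xor c2 = 4b
22 xor 9d = bf
b6 xor a5 = 13
1f xor dd = c2
ef xor 5e = b1
20 xor 3f = 1f

1b824bbf13c2b11f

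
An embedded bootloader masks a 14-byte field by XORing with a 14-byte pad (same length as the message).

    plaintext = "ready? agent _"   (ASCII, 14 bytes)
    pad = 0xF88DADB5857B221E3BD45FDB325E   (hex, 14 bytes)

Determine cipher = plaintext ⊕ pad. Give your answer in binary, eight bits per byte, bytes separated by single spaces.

XOR is its own inverse, so applying the key byte-wise gives the result directly.
72 ⊕ f8 = 8a
65 ⊕ 8d = e8
61 ⊕ ad = cc
64 ⊕ b5 = d1
79 ⊕ 85 = fc
3f ⊕ 7b = 44
20 ⊕ 22 = 02
61 ⊕ 1e = 7f
67 ⊕ 3b = 5c
65 ⊕ d4 = b1
6e ⊕ 5f = 31
74 ⊕ db = af
20 ⊕ 32 = 12
5f ⊕ 5e = 01

10001010 11101000 11001100 11010001 11111100 01000100 00000010 01111111 01011100 10110001 00110001 10101111 00010010 00000001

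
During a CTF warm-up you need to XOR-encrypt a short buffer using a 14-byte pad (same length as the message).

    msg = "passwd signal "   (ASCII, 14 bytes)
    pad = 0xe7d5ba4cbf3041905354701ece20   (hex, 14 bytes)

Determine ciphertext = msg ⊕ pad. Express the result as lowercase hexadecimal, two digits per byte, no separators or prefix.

97b4c93fc85461e33a331e7fa200

XOR is its own inverse, so applying the key byte-wise gives the result directly.
byte 0: 112 ⊕ 231 = 151
byte 1:  97 ⊕ 213 = 180
byte 2: 115 ⊕ 186 = 201
byte 3: 115 ⊕  76 =  63
byte 4: 119 ⊕ 191 = 200
byte 5: 100 ⊕  48 =  84
byte 6:  32 ⊕  65 =  97
byte 7: 115 ⊕ 144 = 227
byte 8: 105 ⊕  83 =  58
byte 9: 103 ⊕  84 =  51
byte 10: 110 ⊕ 112 =  30
byte 11:  97 ⊕  30 = 127
byte 12: 108 ⊕ 206 = 162
byte 13:  32 ⊕  32 =   0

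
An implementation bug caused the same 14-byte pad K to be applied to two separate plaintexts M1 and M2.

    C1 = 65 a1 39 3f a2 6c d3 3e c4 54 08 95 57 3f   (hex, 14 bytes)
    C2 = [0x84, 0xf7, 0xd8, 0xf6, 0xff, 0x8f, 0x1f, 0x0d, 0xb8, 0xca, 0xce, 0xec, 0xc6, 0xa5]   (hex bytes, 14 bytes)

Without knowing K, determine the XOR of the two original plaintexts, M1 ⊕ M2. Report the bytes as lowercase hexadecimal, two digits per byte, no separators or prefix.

C1 ⊕ C2 = (M1 ⊕ K) ⊕ (M2 ⊕ K) = M1 ⊕ M2 — the shared key cancels under XOR.
01100101 xor 10000100 = 11100001
10100001 xor 11110111 = 01010110
00111001 xor 11011000 = 11100001
00111111 xor 11110110 = 11001001
10100010 xor 11111111 = 01011101
01101100 xor 10001111 = 11100011
11010011 xor 00011111 = 11001100
00111110 xor 00001101 = 00110011
11000100 xor 10111000 = 01111100
01010100 xor 11001010 = 10011110
00001000 xor 11001110 = 11000110
10010101 xor 11101100 = 01111001
01010111 xor 11000110 = 10010001
00111111 xor 10100101 = 10011010

e156e1c95de3cc337c9ec679919a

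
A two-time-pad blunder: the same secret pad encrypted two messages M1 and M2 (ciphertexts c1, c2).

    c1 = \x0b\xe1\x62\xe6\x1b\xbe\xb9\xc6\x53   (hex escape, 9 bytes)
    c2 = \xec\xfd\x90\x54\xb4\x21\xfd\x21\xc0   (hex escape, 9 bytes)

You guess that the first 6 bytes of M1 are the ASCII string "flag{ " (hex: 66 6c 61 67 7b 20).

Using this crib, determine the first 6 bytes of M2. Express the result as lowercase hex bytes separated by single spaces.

First, c1 ⊕ c2 = (M1 ⊕ K) ⊕ (M2 ⊕ K) = M1 ⊕ M2, so the key drops out. Then M2 = (M1 ⊕ M2) ⊕ M1 over the first 6 bytes.
byte 0: (0b ^ ec) ^ 66 = e7 ^ 66 = 81
byte 1: (e1 ^ fd) ^ 6c = 1c ^ 6c = 70
byte 2: (62 ^ 90) ^ 61 = f2 ^ 61 = 93
byte 3: (e6 ^ 54) ^ 67 = b2 ^ 67 = d5
byte 4: (1b ^ b4) ^ 7b = af ^ 7b = d4
byte 5: (be ^ 21) ^ 20 = 9f ^ 20 = bf

81 70 93 d5 d4 bf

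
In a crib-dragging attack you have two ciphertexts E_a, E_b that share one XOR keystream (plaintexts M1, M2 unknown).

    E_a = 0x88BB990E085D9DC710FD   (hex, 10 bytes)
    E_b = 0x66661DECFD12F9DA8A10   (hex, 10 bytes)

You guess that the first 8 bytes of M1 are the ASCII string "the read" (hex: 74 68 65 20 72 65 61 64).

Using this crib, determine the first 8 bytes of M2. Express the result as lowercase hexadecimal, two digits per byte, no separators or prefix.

9ab5e1c2872a0579

First, E_a ⊕ E_b = (M1 ⊕ K) ⊕ (M2 ⊕ K) = M1 ⊕ M2, so the key drops out. Then M2 = (M1 ⊕ M2) ⊕ M1 over the first 8 bytes.
byte 0: (88 ^ 66) ^ 74 = ee ^ 74 = 9a
byte 1: (bb ^ 66) ^ 68 = dd ^ 68 = b5
byte 2: (99 ^ 1d) ^ 65 = 84 ^ 65 = e1
byte 3: (0e ^ ec) ^ 20 = e2 ^ 20 = c2
byte 4: (08 ^ fd) ^ 72 = f5 ^ 72 = 87
byte 5: (5d ^ 12) ^ 65 = 4f ^ 65 = 2a
byte 6: (9d ^ f9) ^ 61 = 64 ^ 61 = 05
byte 7: (c7 ^ da) ^ 64 = 1d ^ 64 = 79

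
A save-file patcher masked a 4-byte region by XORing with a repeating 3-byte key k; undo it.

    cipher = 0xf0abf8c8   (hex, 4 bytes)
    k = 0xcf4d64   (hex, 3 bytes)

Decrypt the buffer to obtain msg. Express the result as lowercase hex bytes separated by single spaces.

3f e6 9c 07

The 3-byte key repeats, so the effective keystream is cf 4d 64 cf.
byte 0: f0 ^ cf = 3f
byte 1: ab ^ 4d = e6
byte 2: f8 ^ 64 = 9c
byte 3: c8 ^ cf = 07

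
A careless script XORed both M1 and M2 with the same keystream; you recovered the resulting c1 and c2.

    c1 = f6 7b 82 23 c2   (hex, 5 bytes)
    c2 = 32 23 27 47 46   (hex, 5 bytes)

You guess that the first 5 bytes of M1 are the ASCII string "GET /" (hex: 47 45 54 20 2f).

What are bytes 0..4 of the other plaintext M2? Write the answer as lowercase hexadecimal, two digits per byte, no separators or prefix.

831df144ab

First, c1 ⊕ c2 = (M1 ⊕ K) ⊕ (M2 ⊕ K) = M1 ⊕ M2, so the key drops out. Then M2 = (M1 ⊕ M2) ⊕ M1 over the first 5 bytes.
byte 0: (f6 XOR 32) XOR 47 = c4 XOR 47 = 83
byte 1: (7b XOR 23) XOR 45 = 58 XOR 45 = 1d
byte 2: (82 XOR 27) XOR 54 = a5 XOR 54 = f1
byte 3: (23 XOR 47) XOR 20 = 64 XOR 20 = 44
byte 4: (c2 XOR 46) XOR 2f = 84 XOR 2f = ab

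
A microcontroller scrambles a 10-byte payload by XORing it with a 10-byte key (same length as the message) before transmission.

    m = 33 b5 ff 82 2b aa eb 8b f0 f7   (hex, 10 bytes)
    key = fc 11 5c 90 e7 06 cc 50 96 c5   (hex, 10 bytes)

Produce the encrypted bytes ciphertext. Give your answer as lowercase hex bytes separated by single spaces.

cf a4 a3 12 cc ac 27 db 66 32

XOR is its own inverse, so applying the key byte-wise gives the result directly.
byte 0: 00110011 XOR 11111100 = 11001111
byte 1: 10110101 XOR 00010001 = 10100100
byte 2: 11111111 XOR 01011100 = 10100011
byte 3: 10000010 XOR 10010000 = 00010010
byte 4: 00101011 XOR 11100111 = 11001100
byte 5: 10101010 XOR 00000110 = 10101100
byte 6: 11101011 XOR 11001100 = 00100111
byte 7: 10001011 XOR 01010000 = 11011011
byte 8: 11110000 XOR 10010110 = 01100110
byte 9: 11110111 XOR 11000101 = 00110010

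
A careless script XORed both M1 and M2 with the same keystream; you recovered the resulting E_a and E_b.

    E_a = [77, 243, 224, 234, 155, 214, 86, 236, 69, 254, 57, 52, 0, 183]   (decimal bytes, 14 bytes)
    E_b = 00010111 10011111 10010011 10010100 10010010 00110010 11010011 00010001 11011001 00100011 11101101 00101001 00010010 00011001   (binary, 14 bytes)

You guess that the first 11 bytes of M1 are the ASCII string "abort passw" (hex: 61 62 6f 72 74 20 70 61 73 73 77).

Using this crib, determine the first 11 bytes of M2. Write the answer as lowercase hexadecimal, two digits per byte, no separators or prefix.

First, E_a ⊕ E_b = (M1 ⊕ K) ⊕ (M2 ⊕ K) = M1 ⊕ M2, so the key drops out. Then M2 = (M1 ⊕ M2) ⊕ M1 over the first 11 bytes.
byte 0: (4d XOR 17) XOR 61 = 5a XOR 61 = 3b
byte 1: (f3 XOR 9f) XOR 62 = 6c XOR 62 = 0e
byte 2: (e0 XOR 93) XOR 6f = 73 XOR 6f = 1c
byte 3: (ea XOR 94) XOR 72 = 7e XOR 72 = 0c
byte 4: (9b XOR 92) XOR 74 = 09 XOR 74 = 7d
byte 5: (d6 XOR 32) XOR 20 = e4 XOR 20 = c4
byte 6: (56 XOR d3) XOR 70 = 85 XOR 70 = f5
byte 7: (ec XOR 11) XOR 61 = fd XOR 61 = 9c
byte 8: (45 XOR d9) XOR 73 = 9c XOR 73 = ef
byte 9: (fe XOR 23) XOR 73 = dd XOR 73 = ae
byte 10: (39 XOR ed) XOR 77 = d4 XOR 77 = a3

3b0e1c0c7dc4f59cefaea3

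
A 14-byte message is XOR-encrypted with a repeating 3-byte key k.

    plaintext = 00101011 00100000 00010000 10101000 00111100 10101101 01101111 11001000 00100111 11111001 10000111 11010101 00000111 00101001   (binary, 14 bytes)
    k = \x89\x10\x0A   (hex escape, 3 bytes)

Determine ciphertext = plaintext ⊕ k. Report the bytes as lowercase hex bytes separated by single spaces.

The 3-byte key repeats, so the effective keystream is 89 10 0a 89 10 0a 89 10 0a 89 10 0a 89 10.
byte 0: 2b ⊕ 89 = a2
byte 1: 20 ⊕ 10 = 30
byte 2: 10 ⊕ 0a = 1a
byte 3: a8 ⊕ 89 = 21
byte 4: 3c ⊕ 10 = 2c
byte 5: ad ⊕ 0a = a7
byte 6: 6f ⊕ 89 = e6
byte 7: c8 ⊕ 10 = d8
byte 8: 27 ⊕ 0a = 2d
byte 9: f9 ⊕ 89 = 70
byte 10: 87 ⊕ 10 = 97
byte 11: d5 ⊕ 0a = df
byte 12: 07 ⊕ 89 = 8e
byte 13: 29 ⊕ 10 = 39

a2 30 1a 21 2c a7 e6 d8 2d 70 97 df 8e 39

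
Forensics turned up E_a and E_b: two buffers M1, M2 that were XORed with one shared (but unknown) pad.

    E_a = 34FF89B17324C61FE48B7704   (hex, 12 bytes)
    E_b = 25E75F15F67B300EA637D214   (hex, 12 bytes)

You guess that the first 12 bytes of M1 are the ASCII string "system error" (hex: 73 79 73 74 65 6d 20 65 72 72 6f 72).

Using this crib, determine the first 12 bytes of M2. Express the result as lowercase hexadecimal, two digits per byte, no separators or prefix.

6261a5d0e032d67430ceca62

First, E_a ⊕ E_b = (M1 ⊕ K) ⊕ (M2 ⊕ K) = M1 ⊕ M2, so the key drops out. Then M2 = (M1 ⊕ M2) ⊕ M1 over the first 12 bytes.
byte 0: (34 ^ 25) ^ 73 = 11 ^ 73 = 62
byte 1: (ff ^ e7) ^ 79 = 18 ^ 79 = 61
byte 2: (89 ^ 5f) ^ 73 = d6 ^ 73 = a5
byte 3: (b1 ^ 15) ^ 74 = a4 ^ 74 = d0
byte 4: (73 ^ f6) ^ 65 = 85 ^ 65 = e0
byte 5: (24 ^ 7b) ^ 6d = 5f ^ 6d = 32
byte 6: (c6 ^ 30) ^ 20 = f6 ^ 20 = d6
byte 7: (1f ^ 0e) ^ 65 = 11 ^ 65 = 74
byte 8: (e4 ^ a6) ^ 72 = 42 ^ 72 = 30
byte 9: (8b ^ 37) ^ 72 = bc ^ 72 = ce
byte 10: (77 ^ d2) ^ 6f = a5 ^ 6f = ca
byte 11: (04 ^ 14) ^ 72 = 10 ^ 72 = 62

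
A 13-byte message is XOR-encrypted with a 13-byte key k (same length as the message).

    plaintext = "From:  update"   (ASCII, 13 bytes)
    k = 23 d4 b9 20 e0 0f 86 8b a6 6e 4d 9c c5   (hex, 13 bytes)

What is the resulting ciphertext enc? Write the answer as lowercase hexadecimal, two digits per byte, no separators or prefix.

XOR is its own inverse, so applying the key byte-wise gives the result directly.
byte 0: 46 XOR 23 = 65
byte 1: 72 XOR d4 = a6
byte 2: 6f XOR b9 = d6
byte 3: 6d XOR 20 = 4d
byte 4: 3a XOR e0 = da
byte 5: 20 XOR 0f = 2f
byte 6: 20 XOR 86 = a6
byte 7: 75 XOR 8b = fe
byte 8: 70 XOR a6 = d6
byte 9: 64 XOR 6e = 0a
byte 10: 61 XOR 4d = 2c
byte 11: 74 XOR 9c = e8
byte 12: 65 XOR c5 = a0

65a6d64dda2fa6fed60a2ce8a0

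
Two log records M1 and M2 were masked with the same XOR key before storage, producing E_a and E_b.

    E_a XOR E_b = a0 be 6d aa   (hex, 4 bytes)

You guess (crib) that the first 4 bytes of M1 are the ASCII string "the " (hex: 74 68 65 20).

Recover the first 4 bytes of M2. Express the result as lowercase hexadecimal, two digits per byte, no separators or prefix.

Since E_a ⊕ E_b = M1 ⊕ M2, XORing with the guessed M1 bytes yields the corresponding M2 bytes: M2 = (E_a ⊕ E_b) ⊕ M1.
a0 XOR 74 = d4
be XOR 68 = d6
6d XOR 65 = 08
aa XOR 20 = 8a

d4d6088a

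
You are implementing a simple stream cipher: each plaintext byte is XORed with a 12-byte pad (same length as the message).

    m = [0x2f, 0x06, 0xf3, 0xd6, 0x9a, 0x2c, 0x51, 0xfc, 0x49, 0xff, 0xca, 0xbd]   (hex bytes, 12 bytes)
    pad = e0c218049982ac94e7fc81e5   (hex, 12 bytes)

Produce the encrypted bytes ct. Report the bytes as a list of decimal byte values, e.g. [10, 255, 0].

XOR is its own inverse, so applying the key byte-wise gives the result directly.
byte 0: 2f xor e0 = cf
byte 1: 06 xor c2 = c4
byte 2: f3 xor 18 = eb
byte 3: d6 xor 04 = d2
byte 4: 9a xor 99 = 03
byte 5: 2c xor 82 = ae
byte 6: 51 xor ac = fd
byte 7: fc xor 94 = 68
byte 8: 49 xor e7 = ae
byte 9: ff xor fc = 03
byte 10: ca xor 81 = 4b
byte 11: bd xor e5 = 58

[207, 196, 235, 210, 3, 174, 253, 104, 174, 3, 75, 88]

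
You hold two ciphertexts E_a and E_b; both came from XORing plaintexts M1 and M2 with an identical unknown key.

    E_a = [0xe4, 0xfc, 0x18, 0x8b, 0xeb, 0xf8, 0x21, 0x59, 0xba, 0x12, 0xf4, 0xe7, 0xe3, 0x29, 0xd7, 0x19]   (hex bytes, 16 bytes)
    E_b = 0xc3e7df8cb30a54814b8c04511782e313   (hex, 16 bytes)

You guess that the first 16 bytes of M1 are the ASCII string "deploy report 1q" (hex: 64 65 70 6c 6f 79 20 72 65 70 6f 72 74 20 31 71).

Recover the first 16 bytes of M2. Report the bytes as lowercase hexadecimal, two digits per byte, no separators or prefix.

437eb76b378b55aa94ee9fc4808b057b

First, E_a ⊕ E_b = (M1 ⊕ K) ⊕ (M2 ⊕ K) = M1 ⊕ M2, so the key drops out. Then M2 = (M1 ⊕ M2) ⊕ M1 over the first 16 bytes.
byte 0: (e4 xor c3) xor 64 = 27 xor 64 = 43
byte 1: (fc xor e7) xor 65 = 1b xor 65 = 7e
byte 2: (18 xor df) xor 70 = c7 xor 70 = b7
byte 3: (8b xor 8c) xor 6c = 07 xor 6c = 6b
byte 4: (eb xor b3) xor 6f = 58 xor 6f = 37
byte 5: (f8 xor 0a) xor 79 = f2 xor 79 = 8b
byte 6: (21 xor 54) xor 20 = 75 xor 20 = 55
byte 7: (59 xor 81) xor 72 = d8 xor 72 = aa
byte 8: (ba xor 4b) xor 65 = f1 xor 65 = 94
byte 9: (12 xor 8c) xor 70 = 9e xor 70 = ee
byte 10: (f4 xor 04) xor 6f = f0 xor 6f = 9f
byte 11: (e7 xor 51) xor 72 = b6 xor 72 = c4
byte 12: (e3 xor 17) xor 74 = f4 xor 74 = 80
byte 13: (29 xor 82) xor 20 = ab xor 20 = 8b
byte 14: (d7 xor e3) xor 31 = 34 xor 31 = 05
byte 15: (19 xor 13) xor 71 = 0a xor 71 = 7b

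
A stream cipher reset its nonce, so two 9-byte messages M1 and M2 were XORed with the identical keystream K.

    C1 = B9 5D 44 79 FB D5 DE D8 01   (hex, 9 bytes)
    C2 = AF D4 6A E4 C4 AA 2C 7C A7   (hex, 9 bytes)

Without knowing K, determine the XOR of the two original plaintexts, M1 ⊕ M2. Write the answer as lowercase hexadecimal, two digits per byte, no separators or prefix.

C1 ⊕ C2 = (M1 ⊕ K) ⊕ (M2 ⊕ K) = M1 ⊕ M2 — the shared key cancels under XOR.
185 ⊕ 175 =  22
 93 ⊕ 212 = 137
 68 ⊕ 106 =  46
121 ⊕ 228 = 157
251 ⊕ 196 =  63
213 ⊕ 170 = 127
222 ⊕  44 = 242
216 ⊕ 124 = 164
  1 ⊕ 167 = 166

16892e9d3f7ff2a4a6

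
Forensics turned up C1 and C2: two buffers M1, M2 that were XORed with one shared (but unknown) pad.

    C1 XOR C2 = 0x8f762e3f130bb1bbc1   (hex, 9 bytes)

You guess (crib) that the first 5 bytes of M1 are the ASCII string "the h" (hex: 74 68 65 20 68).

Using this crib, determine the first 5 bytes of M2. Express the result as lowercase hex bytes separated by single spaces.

Since C1 ⊕ C2 = M1 ⊕ M2, XORing with the guessed M1 bytes yields the corresponding M2 bytes: M2 = (C1 ⊕ C2) ⊕ M1.
8f XOR 74 = fb
76 XOR 68 = 1e
2e XOR 65 = 4b
3f XOR 20 = 1f
13 XOR 68 = 7b

fb 1e 4b 1f 7b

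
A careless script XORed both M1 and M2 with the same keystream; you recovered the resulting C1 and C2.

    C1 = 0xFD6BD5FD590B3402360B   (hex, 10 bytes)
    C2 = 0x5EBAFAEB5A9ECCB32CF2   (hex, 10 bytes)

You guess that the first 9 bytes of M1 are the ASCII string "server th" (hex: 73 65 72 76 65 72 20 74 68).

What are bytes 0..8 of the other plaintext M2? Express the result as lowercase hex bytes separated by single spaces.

First, C1 ⊕ C2 = (M1 ⊕ K) ⊕ (M2 ⊕ K) = M1 ⊕ M2, so the key drops out. Then M2 = (M1 ⊕ M2) ⊕ M1 over the first 9 bytes.
byte 0: (fd ^ 5e) ^ 73 = a3 ^ 73 = d0
byte 1: (6b ^ ba) ^ 65 = d1 ^ 65 = b4
byte 2: (d5 ^ fa) ^ 72 = 2f ^ 72 = 5d
byte 3: (fd ^ eb) ^ 76 = 16 ^ 76 = 60
byte 4: (59 ^ 5a) ^ 65 = 03 ^ 65 = 66
byte 5: (0b ^ 9e) ^ 72 = 95 ^ 72 = e7
byte 6: (34 ^ cc) ^ 20 = f8 ^ 20 = d8
byte 7: (02 ^ b3) ^ 74 = b1 ^ 74 = c5
byte 8: (36 ^ 2c) ^ 68 = 1a ^ 68 = 72

d0 b4 5d 60 66 e7 d8 c5 72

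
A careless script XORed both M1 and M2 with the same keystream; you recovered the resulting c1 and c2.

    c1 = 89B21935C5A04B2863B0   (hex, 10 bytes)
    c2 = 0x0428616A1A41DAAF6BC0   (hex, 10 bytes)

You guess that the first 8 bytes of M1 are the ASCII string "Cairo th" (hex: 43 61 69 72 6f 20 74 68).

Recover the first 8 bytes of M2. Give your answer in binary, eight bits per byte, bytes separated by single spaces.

First, c1 ⊕ c2 = (M1 ⊕ K) ⊕ (M2 ⊕ K) = M1 ⊕ M2, so the key drops out. Then M2 = (M1 ⊕ M2) ⊕ M1 over the first 8 bytes.
byte 0: (89 XOR 04) XOR 43 = 8d XOR 43 = ce
byte 1: (b2 XOR 28) XOR 61 = 9a XOR 61 = fb
byte 2: (19 XOR 61) XOR 69 = 78 XOR 69 = 11
byte 3: (35 XOR 6a) XOR 72 = 5f XOR 72 = 2d
byte 4: (c5 XOR 1a) XOR 6f = df XOR 6f = b0
byte 5: (a0 XOR 41) XOR 20 = e1 XOR 20 = c1
byte 6: (4b XOR da) XOR 74 = 91 XOR 74 = e5
byte 7: (28 XOR af) XOR 68 = 87 XOR 68 = ef

11001110 11111011 00010001 00101101 10110000 11000001 11100101 11101111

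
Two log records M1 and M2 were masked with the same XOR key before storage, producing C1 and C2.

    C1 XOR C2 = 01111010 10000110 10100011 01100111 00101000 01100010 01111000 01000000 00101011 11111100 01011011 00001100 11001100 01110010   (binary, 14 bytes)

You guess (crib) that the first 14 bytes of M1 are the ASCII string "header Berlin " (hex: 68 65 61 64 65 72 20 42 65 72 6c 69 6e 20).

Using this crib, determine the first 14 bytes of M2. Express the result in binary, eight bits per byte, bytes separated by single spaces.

Since C1 ⊕ C2 = M1 ⊕ M2, XORing with the guessed M1 bytes yields the corresponding M2 bytes: M2 = (C1 ⊕ C2) ⊕ M1.
byte 0: 122 XOR 104 =  18
byte 1: 134 XOR 101 = 227
byte 2: 163 XOR  97 = 194
byte 3: 103 XOR 100 =   3
byte 4:  40 XOR 101 =  77
byte 5:  98 XOR 114 =  16
byte 6: 120 XOR  32 =  88
byte 7:  64 XOR  66 =   2
byte 8:  43 XOR 101 =  78
byte 9: 252 XOR 114 = 142
byte 10:  91 XOR 108 =  55
byte 11:  12 XOR 105 = 101
byte 12: 204 XOR 110 = 162
byte 13: 114 XOR  32 =  82

00010010 11100011 11000010 00000011 01001101 00010000 01011000 00000010 01001110 10001110 00110111 01100101 10100010 01010010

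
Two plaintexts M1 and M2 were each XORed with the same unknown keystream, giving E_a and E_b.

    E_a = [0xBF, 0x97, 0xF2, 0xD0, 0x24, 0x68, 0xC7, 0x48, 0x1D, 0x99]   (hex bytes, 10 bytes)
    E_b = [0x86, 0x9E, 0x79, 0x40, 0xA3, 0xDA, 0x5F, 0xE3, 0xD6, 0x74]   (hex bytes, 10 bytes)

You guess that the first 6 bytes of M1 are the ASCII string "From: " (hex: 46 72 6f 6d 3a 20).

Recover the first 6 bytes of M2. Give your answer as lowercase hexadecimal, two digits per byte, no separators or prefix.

7f7be4fdbd92

First, E_a ⊕ E_b = (M1 ⊕ K) ⊕ (M2 ⊕ K) = M1 ⊕ M2, so the key drops out. Then M2 = (M1 ⊕ M2) ⊕ M1 over the first 6 bytes.
byte 0: (bf xor 86) xor 46 = 39 xor 46 = 7f
byte 1: (97 xor 9e) xor 72 = 09 xor 72 = 7b
byte 2: (f2 xor 79) xor 6f = 8b xor 6f = e4
byte 3: (d0 xor 40) xor 6d = 90 xor 6d = fd
byte 4: (24 xor a3) xor 3a = 87 xor 3a = bd
byte 5: (68 xor da) xor 20 = b2 xor 20 = 92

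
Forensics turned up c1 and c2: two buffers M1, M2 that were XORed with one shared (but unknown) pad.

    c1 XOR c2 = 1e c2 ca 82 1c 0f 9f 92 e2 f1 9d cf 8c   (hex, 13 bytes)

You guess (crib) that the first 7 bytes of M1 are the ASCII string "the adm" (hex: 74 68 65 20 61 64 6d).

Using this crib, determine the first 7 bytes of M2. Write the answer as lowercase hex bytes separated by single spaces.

Since c1 ⊕ c2 = M1 ⊕ M2, XORing with the guessed M1 bytes yields the corresponding M2 bytes: M2 = (c1 ⊕ c2) ⊕ M1.
byte 0: 1e ^ 74 = 6a
byte 1: c2 ^ 68 = aa
byte 2: ca ^ 65 = af
byte 3: 82 ^ 20 = a2
byte 4: 1c ^ 61 = 7d
byte 5: 0f ^ 64 = 6b
byte 6: 9f ^ 6d = f2

6a aa af a2 7d 6b f2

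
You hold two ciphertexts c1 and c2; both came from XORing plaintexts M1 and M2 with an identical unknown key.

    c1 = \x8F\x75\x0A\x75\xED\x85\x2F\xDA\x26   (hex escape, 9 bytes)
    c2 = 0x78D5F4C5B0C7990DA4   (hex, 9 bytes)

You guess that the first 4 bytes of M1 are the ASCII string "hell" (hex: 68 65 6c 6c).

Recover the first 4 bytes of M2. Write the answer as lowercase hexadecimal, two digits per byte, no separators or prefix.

9fc592dc

First, c1 ⊕ c2 = (M1 ⊕ K) ⊕ (M2 ⊕ K) = M1 ⊕ M2, so the key drops out. Then M2 = (M1 ⊕ M2) ⊕ M1 over the first 4 bytes.
byte 0: (8f xor 78) xor 68 = f7 xor 68 = 9f
byte 1: (75 xor d5) xor 65 = a0 xor 65 = c5
byte 2: (0a xor f4) xor 6c = fe xor 6c = 92
byte 3: (75 xor c5) xor 6c = b0 xor 6c = dc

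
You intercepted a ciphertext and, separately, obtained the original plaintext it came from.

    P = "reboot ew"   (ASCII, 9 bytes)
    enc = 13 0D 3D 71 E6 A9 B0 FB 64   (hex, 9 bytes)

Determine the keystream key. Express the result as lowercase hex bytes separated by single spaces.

Since enc = P ⊕ key, XORing both sides with P gives key = P ⊕ enc.
01110010 ^ 00010011 = 01100001
01100101 ^ 00001101 = 01101000
01100010 ^ 00111101 = 01011111
01101111 ^ 01110001 = 00011110
01101111 ^ 11100110 = 10001001
01110100 ^ 10101001 = 11011101
00100000 ^ 10110000 = 10010000
01100101 ^ 11111011 = 10011110
01110111 ^ 01100100 = 00010011

61 68 5f 1e 89 dd 90 9e 13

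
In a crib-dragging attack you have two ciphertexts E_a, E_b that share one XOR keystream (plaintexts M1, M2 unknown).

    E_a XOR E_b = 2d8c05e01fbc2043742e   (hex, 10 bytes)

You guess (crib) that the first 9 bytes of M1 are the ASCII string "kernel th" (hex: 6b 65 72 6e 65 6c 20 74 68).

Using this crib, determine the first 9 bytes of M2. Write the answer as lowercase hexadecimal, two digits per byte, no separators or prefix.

Since E_a ⊕ E_b = M1 ⊕ M2, XORing with the guessed M1 bytes yields the corresponding M2 bytes: M2 = (E_a ⊕ E_b) ⊕ M1.
byte 0: 2d XOR 6b = 46
byte 1: 8c XOR 65 = e9
byte 2: 05 XOR 72 = 77
byte 3: e0 XOR 6e = 8e
byte 4: 1f XOR 65 = 7a
byte 5: bc XOR 6c = d0
byte 6: 20 XOR 20 = 00
byte 7: 43 XOR 74 = 37
byte 8: 74 XOR 68 = 1c

46e9778e7ad000371c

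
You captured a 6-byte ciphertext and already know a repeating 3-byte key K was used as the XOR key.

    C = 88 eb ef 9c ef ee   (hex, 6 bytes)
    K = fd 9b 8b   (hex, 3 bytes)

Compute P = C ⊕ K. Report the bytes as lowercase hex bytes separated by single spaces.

75 70 64 61 74 65

The 3-byte key repeats, so the effective keystream is fd 9b 8b fd 9b 8b.
byte 0: 88 xor fd = 75
byte 1: eb xor 9b = 70
byte 2: ef xor 8b = 64
byte 3: 9c xor fd = 61
byte 4: ef xor 9b = 74
byte 5: ee xor 8b = 65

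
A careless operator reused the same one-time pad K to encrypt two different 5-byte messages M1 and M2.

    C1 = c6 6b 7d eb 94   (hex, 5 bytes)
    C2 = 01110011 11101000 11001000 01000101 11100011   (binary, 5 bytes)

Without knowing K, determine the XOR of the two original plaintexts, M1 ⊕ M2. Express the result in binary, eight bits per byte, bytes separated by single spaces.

10110101 10000011 10110101 10101110 01110111

C1 ⊕ C2 = (M1 ⊕ K) ⊕ (M2 ⊕ K) = M1 ⊕ M2 — the shared key cancels under XOR.
c6 ^ 73 = b5
6b ^ e8 = 83
7d ^ c8 = b5
eb ^ 45 = ae
94 ^ e3 = 77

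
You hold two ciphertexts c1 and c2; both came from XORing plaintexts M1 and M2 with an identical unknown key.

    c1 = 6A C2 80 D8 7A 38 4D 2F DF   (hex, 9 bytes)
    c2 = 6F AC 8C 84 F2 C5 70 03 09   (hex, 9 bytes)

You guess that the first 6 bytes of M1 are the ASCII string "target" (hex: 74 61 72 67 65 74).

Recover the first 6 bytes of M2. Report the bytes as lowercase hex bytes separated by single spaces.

71 0f 7e 3b ed 89

First, c1 ⊕ c2 = (M1 ⊕ K) ⊕ (M2 ⊕ K) = M1 ⊕ M2, so the key drops out. Then M2 = (M1 ⊕ M2) ⊕ M1 over the first 6 bytes.
byte 0: (6a ^ 6f) ^ 74 = 05 ^ 74 = 71
byte 1: (c2 ^ ac) ^ 61 = 6e ^ 61 = 0f
byte 2: (80 ^ 8c) ^ 72 = 0c ^ 72 = 7e
byte 3: (d8 ^ 84) ^ 67 = 5c ^ 67 = 3b
byte 4: (7a ^ f2) ^ 65 = 88 ^ 65 = ed
byte 5: (38 ^ c5) ^ 74 = fd ^ 74 = 89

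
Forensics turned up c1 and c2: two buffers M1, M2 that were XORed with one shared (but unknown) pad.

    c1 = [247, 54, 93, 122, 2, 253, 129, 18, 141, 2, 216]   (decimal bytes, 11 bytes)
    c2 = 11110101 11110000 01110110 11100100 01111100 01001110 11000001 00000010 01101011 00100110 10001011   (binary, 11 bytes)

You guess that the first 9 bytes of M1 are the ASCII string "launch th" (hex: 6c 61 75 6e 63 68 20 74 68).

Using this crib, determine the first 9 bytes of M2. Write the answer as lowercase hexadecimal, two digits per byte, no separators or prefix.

6ea75ef01ddb60648e

First, c1 ⊕ c2 = (M1 ⊕ K) ⊕ (M2 ⊕ K) = M1 ⊕ M2, so the key drops out. Then M2 = (M1 ⊕ M2) ⊕ M1 over the first 9 bytes.
byte 0: (f7 xor f5) xor 6c = 02 xor 6c = 6e
byte 1: (36 xor f0) xor 61 = c6 xor 61 = a7
byte 2: (5d xor 76) xor 75 = 2b xor 75 = 5e
byte 3: (7a xor e4) xor 6e = 9e xor 6e = f0
byte 4: (02 xor 7c) xor 63 = 7e xor 63 = 1d
byte 5: (fd xor 4e) xor 68 = b3 xor 68 = db
byte 6: (81 xor c1) xor 20 = 40 xor 20 = 60
byte 7: (12 xor 02) xor 74 = 10 xor 74 = 64
byte 8: (8d xor 6b) xor 68 = e6 xor 68 = 8e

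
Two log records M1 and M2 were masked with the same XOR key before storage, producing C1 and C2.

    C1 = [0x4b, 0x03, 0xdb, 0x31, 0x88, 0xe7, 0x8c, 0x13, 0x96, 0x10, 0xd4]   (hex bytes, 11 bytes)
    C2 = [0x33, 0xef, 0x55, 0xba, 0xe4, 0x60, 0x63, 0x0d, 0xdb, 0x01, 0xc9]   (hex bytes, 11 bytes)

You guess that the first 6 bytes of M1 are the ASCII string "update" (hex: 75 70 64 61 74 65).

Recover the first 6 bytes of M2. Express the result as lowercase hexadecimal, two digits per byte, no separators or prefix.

First, C1 ⊕ C2 = (M1 ⊕ K) ⊕ (M2 ⊕ K) = M1 ⊕ M2, so the key drops out. Then M2 = (M1 ⊕ M2) ⊕ M1 over the first 6 bytes.
byte 0: (4b XOR 33) XOR 75 = 78 XOR 75 = 0d
byte 1: (03 XOR ef) XOR 70 = ec XOR 70 = 9c
byte 2: (db XOR 55) XOR 64 = 8e XOR 64 = ea
byte 3: (31 XOR ba) XOR 61 = 8b XOR 61 = ea
byte 4: (88 XOR e4) XOR 74 = 6c XOR 74 = 18
byte 5: (e7 XOR 60) XOR 65 = 87 XOR 65 = e2

0d9ceaea18e2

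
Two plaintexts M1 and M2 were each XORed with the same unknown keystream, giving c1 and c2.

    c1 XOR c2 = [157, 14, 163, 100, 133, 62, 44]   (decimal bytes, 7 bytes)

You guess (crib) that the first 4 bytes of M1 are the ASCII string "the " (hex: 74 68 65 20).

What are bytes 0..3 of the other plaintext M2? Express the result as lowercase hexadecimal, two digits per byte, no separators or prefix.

Since c1 ⊕ c2 = M1 ⊕ M2, XORing with the guessed M1 bytes yields the corresponding M2 bytes: M2 = (c1 ⊕ c2) ⊕ M1.
9d XOR 74 = e9
0e XOR 68 = 66
a3 XOR 65 = c6
64 XOR 20 = 44

e966c644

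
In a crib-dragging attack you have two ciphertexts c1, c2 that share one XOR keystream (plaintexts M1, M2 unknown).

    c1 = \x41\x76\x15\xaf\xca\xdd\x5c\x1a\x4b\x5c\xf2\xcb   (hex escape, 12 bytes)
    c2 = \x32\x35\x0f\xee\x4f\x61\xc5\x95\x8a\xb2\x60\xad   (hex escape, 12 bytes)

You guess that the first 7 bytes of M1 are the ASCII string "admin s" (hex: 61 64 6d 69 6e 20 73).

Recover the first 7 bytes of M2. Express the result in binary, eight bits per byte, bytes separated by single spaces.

First, c1 ⊕ c2 = (M1 ⊕ K) ⊕ (M2 ⊕ K) = M1 ⊕ M2, so the key drops out. Then M2 = (M1 ⊕ M2) ⊕ M1 over the first 7 bytes.
byte 0: (41 ⊕ 32) ⊕ 61 = 73 ⊕ 61 = 12
byte 1: (76 ⊕ 35) ⊕ 64 = 43 ⊕ 64 = 27
byte 2: (15 ⊕ 0f) ⊕ 6d = 1a ⊕ 6d = 77
byte 3: (af ⊕ ee) ⊕ 69 = 41 ⊕ 69 = 28
byte 4: (ca ⊕ 4f) ⊕ 6e = 85 ⊕ 6e = eb
byte 5: (dd ⊕ 61) ⊕ 20 = bc ⊕ 20 = 9c
byte 6: (5c ⊕ c5) ⊕ 73 = 99 ⊕ 73 = ea

00010010 00100111 01110111 00101000 11101011 10011100 11101010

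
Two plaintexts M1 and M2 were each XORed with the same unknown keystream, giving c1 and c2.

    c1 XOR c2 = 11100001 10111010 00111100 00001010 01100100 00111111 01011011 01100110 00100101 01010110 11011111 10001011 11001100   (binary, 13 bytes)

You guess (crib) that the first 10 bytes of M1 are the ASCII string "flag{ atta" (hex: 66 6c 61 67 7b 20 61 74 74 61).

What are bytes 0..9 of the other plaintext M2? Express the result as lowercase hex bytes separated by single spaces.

87 d6 5d 6d 1f 1f 3a 12 51 37

Since c1 ⊕ c2 = M1 ⊕ M2, XORing with the guessed M1 bytes yields the corresponding M2 bytes: M2 = (c1 ⊕ c2) ⊕ M1.
byte 0: e1 ⊕ 66 = 87
byte 1: ba ⊕ 6c = d6
byte 2: 3c ⊕ 61 = 5d
byte 3: 0a ⊕ 67 = 6d
byte 4: 64 ⊕ 7b = 1f
byte 5: 3f ⊕ 20 = 1f
byte 6: 5b ⊕ 61 = 3a
byte 7: 66 ⊕ 74 = 12
byte 8: 25 ⊕ 74 = 51
byte 9: 56 ⊕ 61 = 37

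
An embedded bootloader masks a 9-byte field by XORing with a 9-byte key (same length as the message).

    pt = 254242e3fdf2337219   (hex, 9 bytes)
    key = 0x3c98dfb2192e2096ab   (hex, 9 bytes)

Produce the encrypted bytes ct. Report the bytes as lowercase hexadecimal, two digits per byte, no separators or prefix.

19da9d51e4dc13e4b2

byte 0: 25 ^ 3c = 19
byte 1: 42 ^ 98 = da
byte 2: 42 ^ df = 9d
byte 3: e3 ^ b2 = 51
byte 4: fd ^ 19 = e4
byte 5: f2 ^ 2e = dc
byte 6: 33 ^ 20 = 13
byte 7: 72 ^ 96 = e4
byte 8: 19 ^ ab = b2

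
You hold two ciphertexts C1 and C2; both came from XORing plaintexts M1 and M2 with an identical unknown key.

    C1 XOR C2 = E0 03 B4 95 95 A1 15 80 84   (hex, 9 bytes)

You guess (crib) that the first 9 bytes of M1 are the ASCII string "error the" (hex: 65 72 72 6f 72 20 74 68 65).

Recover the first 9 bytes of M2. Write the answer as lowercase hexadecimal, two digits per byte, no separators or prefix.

Since C1 ⊕ C2 = M1 ⊕ M2, XORing with the guessed M1 bytes yields the corresponding M2 bytes: M2 = (C1 ⊕ C2) ⊕ M1.
byte 0: 11100000 xor 01100101 = 10000101
byte 1: 00000011 xor 01110010 = 01110001
byte 2: 10110100 xor 01110010 = 11000110
byte 3: 10010101 xor 01101111 = 11111010
byte 4: 10010101 xor 01110010 = 11100111
byte 5: 10100001 xor 00100000 = 10000001
byte 6: 00010101 xor 01110100 = 01100001
byte 7: 10000000 xor 01101000 = 11101000
byte 8: 10000100 xor 01100101 = 11100001

8571c6fae78161e8e1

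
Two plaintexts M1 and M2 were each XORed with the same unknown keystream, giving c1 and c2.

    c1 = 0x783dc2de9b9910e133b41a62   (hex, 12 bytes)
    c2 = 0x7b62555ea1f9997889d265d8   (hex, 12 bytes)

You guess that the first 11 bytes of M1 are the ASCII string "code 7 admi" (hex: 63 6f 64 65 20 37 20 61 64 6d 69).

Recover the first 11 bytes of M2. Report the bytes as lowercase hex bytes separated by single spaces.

First, c1 ⊕ c2 = (M1 ⊕ K) ⊕ (M2 ⊕ K) = M1 ⊕ M2, so the key drops out. Then M2 = (M1 ⊕ M2) ⊕ M1 over the first 11 bytes.
byte 0: (78 xor 7b) xor 63 = 03 xor 63 = 60
byte 1: (3d xor 62) xor 6f = 5f xor 6f = 30
byte 2: (c2 xor 55) xor 64 = 97 xor 64 = f3
byte 3: (de xor 5e) xor 65 = 80 xor 65 = e5
byte 4: (9b xor a1) xor 20 = 3a xor 20 = 1a
byte 5: (99 xor f9) xor 37 = 60 xor 37 = 57
byte 6: (10 xor 99) xor 20 = 89 xor 20 = a9
byte 7: (e1 xor 78) xor 61 = 99 xor 61 = f8
byte 8: (33 xor 89) xor 64 = ba xor 64 = de
byte 9: (b4 xor d2) xor 6d = 66 xor 6d = 0b
byte 10: (1a xor 65) xor 69 = 7f xor 69 = 16

60 30 f3 e5 1a 57 a9 f8 de 0b 16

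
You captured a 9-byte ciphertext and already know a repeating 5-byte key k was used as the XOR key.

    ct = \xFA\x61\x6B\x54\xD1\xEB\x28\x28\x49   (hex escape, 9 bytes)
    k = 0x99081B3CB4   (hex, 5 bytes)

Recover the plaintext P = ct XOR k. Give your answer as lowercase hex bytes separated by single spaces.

63 69 70 68 65 72 20 33 75

The 5-byte key repeats, so the effective keystream is 99 08 1b 3c b4 99 08 1b 3c.
byte 0: fa xor 99 = 63
byte 1: 61 xor 08 = 69
byte 2: 6b xor 1b = 70
byte 3: 54 xor 3c = 68
byte 4: d1 xor b4 = 65
byte 5: eb xor 99 = 72
byte 6: 28 xor 08 = 20
byte 7: 28 xor 1b = 33
byte 8: 49 xor 3c = 75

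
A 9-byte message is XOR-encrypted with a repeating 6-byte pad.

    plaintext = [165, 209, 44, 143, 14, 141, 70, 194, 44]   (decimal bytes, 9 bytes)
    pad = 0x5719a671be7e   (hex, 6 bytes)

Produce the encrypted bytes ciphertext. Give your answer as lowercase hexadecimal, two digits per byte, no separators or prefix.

f2c88afeb0f311db8a

The 6-byte key repeats, so the effective keystream is 57 19 a6 71 be 7e 57 19 a6.
byte 0: 10100101 xor 01010111 = 11110010
byte 1: 11010001 xor 00011001 = 11001000
byte 2: 00101100 xor 10100110 = 10001010
byte 3: 10001111 xor 01110001 = 11111110
byte 4: 00001110 xor 10111110 = 10110000
byte 5: 10001101 xor 01111110 = 11110011
byte 6: 01000110 xor 01010111 = 00010001
byte 7: 11000010 xor 00011001 = 11011011
byte 8: 00101100 xor 10100110 = 10001010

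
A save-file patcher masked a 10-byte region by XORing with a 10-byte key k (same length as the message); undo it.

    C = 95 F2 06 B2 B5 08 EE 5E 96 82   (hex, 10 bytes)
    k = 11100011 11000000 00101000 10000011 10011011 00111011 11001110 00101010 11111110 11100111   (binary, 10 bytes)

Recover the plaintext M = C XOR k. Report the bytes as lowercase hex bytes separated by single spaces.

76 32 2e 31 2e 33 20 74 68 65

XOR is its own inverse, so applying the key byte-wise gives the result directly.
byte 0: 95 ^ e3 = 76
byte 1: f2 ^ c0 = 32
byte 2: 06 ^ 28 = 2e
byte 3: b2 ^ 83 = 31
byte 4: b5 ^ 9b = 2e
byte 5: 08 ^ 3b = 33
byte 6: ee ^ ce = 20
byte 7: 5e ^ 2a = 74
byte 8: 96 ^ fe = 68
byte 9: 82 ^ e7 = 65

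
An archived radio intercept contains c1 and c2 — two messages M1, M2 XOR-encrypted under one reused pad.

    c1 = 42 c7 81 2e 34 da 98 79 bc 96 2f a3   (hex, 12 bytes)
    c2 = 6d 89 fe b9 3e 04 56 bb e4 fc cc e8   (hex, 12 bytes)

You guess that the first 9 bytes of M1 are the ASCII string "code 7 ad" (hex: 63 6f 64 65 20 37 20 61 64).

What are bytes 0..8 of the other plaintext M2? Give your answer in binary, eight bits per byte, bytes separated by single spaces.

01001100 00100001 00011011 11110010 00101010 11101001 11101110 10100011 00111100

First, c1 ⊕ c2 = (M1 ⊕ K) ⊕ (M2 ⊕ K) = M1 ⊕ M2, so the key drops out. Then M2 = (M1 ⊕ M2) ⊕ M1 over the first 9 bytes.
byte 0: (42 ^ 6d) ^ 63 = 2f ^ 63 = 4c
byte 1: (c7 ^ 89) ^ 6f = 4e ^ 6f = 21
byte 2: (81 ^ fe) ^ 64 = 7f ^ 64 = 1b
byte 3: (2e ^ b9) ^ 65 = 97 ^ 65 = f2
byte 4: (34 ^ 3e) ^ 20 = 0a ^ 20 = 2a
byte 5: (da ^ 04) ^ 37 = de ^ 37 = e9
byte 6: (98 ^ 56) ^ 20 = ce ^ 20 = ee
byte 7: (79 ^ bb) ^ 61 = c2 ^ 61 = a3
byte 8: (bc ^ e4) ^ 64 = 58 ^ 64 = 3c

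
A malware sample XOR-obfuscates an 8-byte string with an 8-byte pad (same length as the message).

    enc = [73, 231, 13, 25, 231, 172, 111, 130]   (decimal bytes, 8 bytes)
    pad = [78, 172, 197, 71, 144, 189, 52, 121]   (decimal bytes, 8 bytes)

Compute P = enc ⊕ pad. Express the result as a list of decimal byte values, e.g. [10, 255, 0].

[7, 75, 200, 94, 119, 17, 91, 251]

XOR is its own inverse, so applying the key byte-wise gives the result directly.
49 xor 4e = 07
e7 xor ac = 4b
0d xor c5 = c8
19 xor 47 = 5e
e7 xor 90 = 77
ac xor bd = 11
6f xor 34 = 5b
82 xor 79 = fb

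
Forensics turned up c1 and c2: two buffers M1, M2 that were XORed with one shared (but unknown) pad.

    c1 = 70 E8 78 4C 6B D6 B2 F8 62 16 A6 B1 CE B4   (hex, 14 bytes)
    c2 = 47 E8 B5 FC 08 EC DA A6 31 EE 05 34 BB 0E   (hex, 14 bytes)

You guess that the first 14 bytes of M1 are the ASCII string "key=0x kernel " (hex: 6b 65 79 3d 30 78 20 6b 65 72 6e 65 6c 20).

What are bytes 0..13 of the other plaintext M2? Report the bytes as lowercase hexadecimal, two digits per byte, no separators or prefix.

First, c1 ⊕ c2 = (M1 ⊕ K) ⊕ (M2 ⊕ K) = M1 ⊕ M2, so the key drops out. Then M2 = (M1 ⊕ M2) ⊕ M1 over the first 14 bytes.
byte 0: (70 xor 47) xor 6b = 37 xor 6b = 5c
byte 1: (e8 xor e8) xor 65 = 00 xor 65 = 65
byte 2: (78 xor b5) xor 79 = cd xor 79 = b4
byte 3: (4c xor fc) xor 3d = b0 xor 3d = 8d
byte 4: (6b xor 08) xor 30 = 63 xor 30 = 53
byte 5: (d6 xor ec) xor 78 = 3a xor 78 = 42
byte 6: (b2 xor da) xor 20 = 68 xor 20 = 48
byte 7: (f8 xor a6) xor 6b = 5e xor 6b = 35
byte 8: (62 xor 31) xor 65 = 53 xor 65 = 36
byte 9: (16 xor ee) xor 72 = f8 xor 72 = 8a
byte 10: (a6 xor 05) xor 6e = a3 xor 6e = cd
byte 11: (b1 xor 34) xor 65 = 85 xor 65 = e0
byte 12: (ce xor bb) xor 6c = 75 xor 6c = 19
byte 13: (b4 xor 0e) xor 20 = ba xor 20 = 9a

5c65b48d53424835368acde0199a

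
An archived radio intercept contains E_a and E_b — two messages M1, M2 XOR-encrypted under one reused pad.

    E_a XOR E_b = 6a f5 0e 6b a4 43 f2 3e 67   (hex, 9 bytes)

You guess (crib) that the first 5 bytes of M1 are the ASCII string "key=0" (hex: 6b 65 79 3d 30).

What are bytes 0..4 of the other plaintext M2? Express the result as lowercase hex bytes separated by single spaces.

01 90 77 56 94

Since E_a ⊕ E_b = M1 ⊕ M2, XORing with the guessed M1 bytes yields the corresponding M2 bytes: M2 = (E_a ⊕ E_b) ⊕ M1.
01101010 ^ 01101011 = 00000001
11110101 ^ 01100101 = 10010000
00001110 ^ 01111001 = 01110111
01101011 ^ 00111101 = 01010110
10100100 ^ 00110000 = 10010100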